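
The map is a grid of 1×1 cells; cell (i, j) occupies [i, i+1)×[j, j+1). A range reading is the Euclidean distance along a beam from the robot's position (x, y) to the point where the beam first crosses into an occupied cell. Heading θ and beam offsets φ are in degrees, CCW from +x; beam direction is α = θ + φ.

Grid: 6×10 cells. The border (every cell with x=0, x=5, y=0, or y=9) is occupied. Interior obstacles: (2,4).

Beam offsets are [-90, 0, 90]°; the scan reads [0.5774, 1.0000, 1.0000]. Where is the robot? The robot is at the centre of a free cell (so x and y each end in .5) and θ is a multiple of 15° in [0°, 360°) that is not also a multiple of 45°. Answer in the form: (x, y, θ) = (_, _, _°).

The pose lattice has 31·16 = 496 candidates. Test each by forward raycasting.
  (1.5, 8.5, 75°): beam 1 = 3.6235 ≠ 0.5774 ✗
  (4.5, 1.5, 150°): beam 1 = 1.0000 ≠ 0.5774 ✗
  (4.5, 2.5, 75°): beam 1 = 0.5176 ≠ 0.5774 ✗
  (1.5, 8.5, 60°): beam 1 = 4.0415 ≠ 0.5774 ✗
  (3.5, 2.5, 105°): beam 1 = 1.5529 ≠ 0.5774 ✗
  …
  (1.5, 5.5, 240°): r_1=0.5774, r_2=1.0000, r_3=1.0000 — all match ✓
Only this pose fits every beam.

(x, y, θ) = (1.5, 5.5, 240°)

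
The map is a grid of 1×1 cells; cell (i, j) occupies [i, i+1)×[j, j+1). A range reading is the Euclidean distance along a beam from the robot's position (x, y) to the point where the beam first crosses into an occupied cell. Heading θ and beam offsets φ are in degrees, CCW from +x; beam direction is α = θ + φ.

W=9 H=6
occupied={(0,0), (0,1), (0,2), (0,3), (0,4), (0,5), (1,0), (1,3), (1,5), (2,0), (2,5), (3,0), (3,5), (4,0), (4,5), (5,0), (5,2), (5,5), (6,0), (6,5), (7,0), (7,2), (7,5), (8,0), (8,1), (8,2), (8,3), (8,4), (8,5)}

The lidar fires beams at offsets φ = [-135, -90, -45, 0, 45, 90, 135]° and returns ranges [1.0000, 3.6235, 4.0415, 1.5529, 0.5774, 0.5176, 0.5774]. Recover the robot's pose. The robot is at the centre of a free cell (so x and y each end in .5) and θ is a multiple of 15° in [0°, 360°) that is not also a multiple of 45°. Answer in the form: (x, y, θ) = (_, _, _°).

(x, y, θ) = (1.5, 1.5, 105°)

Enumerate (i+0.5, j+0.5, θ) over the 25 free cells and 16 admissible headings. For each, cast all 7 beams and compare to the given ranges.
  (3.5, 2.5, 150°): beam 1 = 1.5529 ≠ 1.0000 ✗
  (6.5, 4.5, 105°): beam 1 = 1.7321 ≠ 1.0000 ✗
  (4.5, 2.5, 300°): beam 1 = 2.5882 ≠ 1.0000 ✗
  …
  (1.5, 1.5, 105°): r_1=1.0000, r_2=3.6235, r_3=4.0415, r_4=1.5529, r_5=0.5774, r_6=0.5176, r_7=0.5774 — all match ✓
Unique over the lattice → pose = (1.5, 1.5, 105°).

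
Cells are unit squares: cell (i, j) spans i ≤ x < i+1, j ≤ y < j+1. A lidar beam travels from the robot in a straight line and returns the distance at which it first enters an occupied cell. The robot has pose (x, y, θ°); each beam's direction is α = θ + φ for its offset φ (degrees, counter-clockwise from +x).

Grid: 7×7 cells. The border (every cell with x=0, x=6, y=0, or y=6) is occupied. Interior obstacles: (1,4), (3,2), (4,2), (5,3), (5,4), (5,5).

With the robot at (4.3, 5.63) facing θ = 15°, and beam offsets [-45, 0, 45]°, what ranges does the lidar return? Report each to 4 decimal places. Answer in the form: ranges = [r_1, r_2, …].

beam 1: φ=-45°, α=330°
  dir = (cos 330°, sin 330°) = (0.8660, -0.5000); from cell (4,5)
  next x-line at t=0.8083, next y-line at t=1.2600; Δt_x=1.1547, Δt_y=2.0000
    x: enter (5,5) at t=0.8083 ← occupied
  → r_1 = 0.8083
beam 2: φ=0°, α=15°
  dir = (cos 15°, sin 15°) = (0.9659, 0.2588); from cell (4,5)
  next x-line at t=0.7247, next y-line at t=1.4296; Δt_x=1.0353, Δt_y=3.8637
    x: enter (5,5) at t=0.7247 ← occupied
  → r_2 = 0.7247
beam 3: φ=45°, α=60°
  dir = (cos 60°, sin 60°) = (0.5000, 0.8660); from cell (4,5)
  next x-line at t=1.4000, next y-line at t=0.4272; Δt_x=2.0000, Δt_y=1.1547
    y: enter (4,6) at t=0.4272 ← occupied
  → r_3 = 0.4272

ranges = [0.8083, 0.7247, 0.4272]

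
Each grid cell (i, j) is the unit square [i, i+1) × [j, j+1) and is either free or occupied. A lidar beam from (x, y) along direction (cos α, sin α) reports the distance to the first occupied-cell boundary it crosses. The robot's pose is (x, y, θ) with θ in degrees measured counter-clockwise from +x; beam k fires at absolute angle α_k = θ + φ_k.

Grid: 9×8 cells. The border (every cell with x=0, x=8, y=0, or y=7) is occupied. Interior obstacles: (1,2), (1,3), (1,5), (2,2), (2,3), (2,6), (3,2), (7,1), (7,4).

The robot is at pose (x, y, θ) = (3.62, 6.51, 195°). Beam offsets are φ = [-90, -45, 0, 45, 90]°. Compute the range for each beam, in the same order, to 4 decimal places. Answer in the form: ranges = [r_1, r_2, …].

ranges = [0.5073, 0.7159, 0.6419, 2.8983, 5.7044]

beam 1: φ=-90°, α=105°
  direction (-0.2588, 0.9659); cell (3,6); t to first gridline: x 2.3955, y 0.5073 (then +3.8637 / +1.0353)
    (3,7) via y @ 0.5073  # hit
  → r_1 = 0.5073
beam 2: φ=-45°, α=150°
  direction (-0.8660, 0.5000); cell (3,6); t to first gridline: x 0.7159, y 0.9800 (then +1.1547 / +2.0000)
    (2,6) via x @ 0.7159  # hit
  → r_2 = 0.7159
beam 3: φ=0°, α=195°
  direction (-0.9659, -0.2588); cell (3,6); t to first gridline: x 0.6419, y 1.9705 (then +1.0353 / +3.8637)
    (2,6) via x @ 0.6419  # hit
  → r_3 = 0.6419
beam 4: φ=45°, α=240°
  direction (-0.5000, -0.8660); cell (3,6); t to first gridline: x 1.2400, y 0.5889 (then +2.0000 / +1.1547)
    (3,5) via y @ 0.5889
    (2,5) via x @ 1.2400
    (2,4) via y @ 1.7436
    (2,3) via y @ 2.8983  # hit
  → r_4 = 2.8983
beam 5: φ=90°, α=285°
  direction (0.2588, -0.9659); cell (3,6); t to first gridline: x 1.4682, y 0.5280 (then +3.8637 / +1.0353)
    (3,5) via y @ 0.5280
    (4,5) via x @ 1.4682
    (4,4) via y @ 1.5633
    (4,3) via y @ 2.5985
    (4,2) via y @ 3.6338
    (4,1) via y @ 4.6691
    (5,1) via x @ 5.3319
    (5,0) via y @ 5.7044  # hit
  → r_5 = 5.7044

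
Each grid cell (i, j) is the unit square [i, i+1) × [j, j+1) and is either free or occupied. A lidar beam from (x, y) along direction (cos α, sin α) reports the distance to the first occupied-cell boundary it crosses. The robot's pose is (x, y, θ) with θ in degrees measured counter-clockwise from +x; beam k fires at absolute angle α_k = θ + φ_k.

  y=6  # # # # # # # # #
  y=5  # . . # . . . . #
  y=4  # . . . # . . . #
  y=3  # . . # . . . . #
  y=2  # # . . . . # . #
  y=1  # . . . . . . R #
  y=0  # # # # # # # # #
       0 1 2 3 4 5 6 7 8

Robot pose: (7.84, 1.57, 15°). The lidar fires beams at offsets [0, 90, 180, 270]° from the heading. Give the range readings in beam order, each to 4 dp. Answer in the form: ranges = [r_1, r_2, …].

ranges = [0.1656, 4.5863, 2.2023, 0.5901]

beam 1: φ=0°, α=15°
  dir = (cos 15°, sin 15°) = (0.9659, 0.2588); from cell (7,1)
  next x-line at t=0.1656, next y-line at t=1.6614; Δt_x=1.0353, Δt_y=3.8637
    x: enter (8,1) at t=0.1656 ← occupied
  → r_1 = 0.1656
beam 2: φ=90°, α=105°
  dir = (cos 105°, sin 105°) = (-0.2588, 0.9659); from cell (7,1)
  next x-line at t=3.2455, next y-line at t=0.4452; Δt_x=3.8637, Δt_y=1.0353
    y: enter (7,2) at t=0.4452
    y: enter (7,3) at t=1.4804
    y: enter (7,4) at t=2.5157
    x: enter (6,4) at t=3.2455
    y: enter (6,5) at t=3.5510
    y: enter (6,6) at t=4.5863 ← occupied
  → r_2 = 4.5863
beam 3: φ=180°, α=195°
  dir = (cos 195°, sin 195°) = (-0.9659, -0.2588); from cell (7,1)
  next x-line at t=0.8696, next y-line at t=2.2023; Δt_x=1.0353, Δt_y=3.8637
    x: enter (6,1) at t=0.8696
    x: enter (5,1) at t=1.9049
    y: enter (5,0) at t=2.2023 ← occupied
  → r_3 = 2.2023
beam 4: φ=270°, α=285°
  dir = (cos 285°, sin 285°) = (0.2588, -0.9659); from cell (7,1)
  next x-line at t=0.6182, next y-line at t=0.5901; Δt_x=3.8637, Δt_y=1.0353
    y: enter (7,0) at t=0.5901 ← occupied
  → r_4 = 0.5901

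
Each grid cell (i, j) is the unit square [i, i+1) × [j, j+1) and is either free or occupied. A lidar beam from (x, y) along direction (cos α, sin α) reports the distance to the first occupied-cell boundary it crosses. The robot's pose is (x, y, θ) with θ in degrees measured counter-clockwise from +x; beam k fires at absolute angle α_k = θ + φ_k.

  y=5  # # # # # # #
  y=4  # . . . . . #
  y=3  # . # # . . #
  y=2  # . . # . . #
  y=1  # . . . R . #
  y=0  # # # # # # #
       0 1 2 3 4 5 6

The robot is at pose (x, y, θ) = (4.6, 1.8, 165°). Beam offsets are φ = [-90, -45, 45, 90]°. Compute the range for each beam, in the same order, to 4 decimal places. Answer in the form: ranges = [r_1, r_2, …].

ranges = [3.3129, 1.2000, 1.6000, 0.8282]

beam 1: φ=-90°, α=75°
  dir = (cos 75°, sin 75°) = (0.2588, 0.9659); from cell (4,1)
  next x-line at t=1.5455, next y-line at t=0.2071; Δt_x=3.8637, Δt_y=1.0353
    y: enter (4,2) at t=0.2071
    y: enter (4,3) at t=1.2423
    x: enter (5,3) at t=1.5455
    y: enter (5,4) at t=2.2776
    y: enter (5,5) at t=3.3129 ← occupied
  → r_1 = 3.3129
beam 2: φ=-45°, α=120°
  dir = (cos 120°, sin 120°) = (-0.5000, 0.8660); from cell (4,1)
  next x-line at t=1.2000, next y-line at t=0.2309; Δt_x=2.0000, Δt_y=1.1547
    y: enter (4,2) at t=0.2309
    x: enter (3,2) at t=1.2000 ← occupied
  → r_2 = 1.2000
beam 3: φ=45°, α=210°
  dir = (cos 210°, sin 210°) = (-0.8660, -0.5000); from cell (4,1)
  next x-line at t=0.6928, next y-line at t=1.6000; Δt_x=1.1547, Δt_y=2.0000
    x: enter (3,1) at t=0.6928
    y: enter (3,0) at t=1.6000 ← occupied
  → r_3 = 1.6000
beam 4: φ=90°, α=255°
  dir = (cos 255°, sin 255°) = (-0.2588, -0.9659); from cell (4,1)
  next x-line at t=2.3182, next y-line at t=0.8282; Δt_x=3.8637, Δt_y=1.0353
    y: enter (4,0) at t=0.8282 ← occupied
  → r_4 = 0.8282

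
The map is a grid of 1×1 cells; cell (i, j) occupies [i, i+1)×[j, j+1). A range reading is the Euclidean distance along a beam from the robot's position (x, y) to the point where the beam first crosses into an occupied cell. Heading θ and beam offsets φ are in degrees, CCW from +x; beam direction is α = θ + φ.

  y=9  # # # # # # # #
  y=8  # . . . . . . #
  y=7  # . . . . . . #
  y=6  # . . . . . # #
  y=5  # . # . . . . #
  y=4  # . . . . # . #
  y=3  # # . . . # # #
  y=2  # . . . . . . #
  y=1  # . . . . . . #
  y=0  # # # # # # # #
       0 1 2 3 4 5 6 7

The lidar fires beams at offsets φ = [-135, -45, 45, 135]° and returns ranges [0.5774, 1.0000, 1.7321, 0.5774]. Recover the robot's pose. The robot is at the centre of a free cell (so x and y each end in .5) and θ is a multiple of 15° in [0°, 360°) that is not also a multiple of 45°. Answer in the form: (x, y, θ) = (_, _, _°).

The pose lattice has 42·16 = 672 candidates. Test each by forward raycasting.
  (3.5, 4.5, 30°): beam 1 = 3.6235 ≠ 0.5774 ✗
  (5.5, 6.5, 165°): beam 2 = 2.8868 ≠ 1.0000 ✗
  (2.5, 3.5, 240°): beam 1 = 1.5529 ≠ 0.5774 ✗
  …
  (6.5, 2.5, 195°): r_1=0.5774, r_2=1.0000, r_3=1.7321, r_4=0.5774 — all match ✓
No second candidate reproduces the full scan.

(x, y, θ) = (6.5, 2.5, 195°)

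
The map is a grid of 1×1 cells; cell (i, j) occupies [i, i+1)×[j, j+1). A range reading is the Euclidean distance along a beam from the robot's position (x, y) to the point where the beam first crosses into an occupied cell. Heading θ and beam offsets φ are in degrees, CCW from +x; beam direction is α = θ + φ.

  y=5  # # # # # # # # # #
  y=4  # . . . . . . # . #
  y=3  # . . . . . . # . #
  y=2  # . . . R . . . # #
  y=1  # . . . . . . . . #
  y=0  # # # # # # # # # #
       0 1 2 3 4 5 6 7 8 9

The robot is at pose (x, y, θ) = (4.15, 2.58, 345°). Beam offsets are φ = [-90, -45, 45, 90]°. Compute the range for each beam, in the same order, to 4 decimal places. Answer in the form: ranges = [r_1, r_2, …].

ranges = [1.6357, 1.8244, 3.2909, 2.5054]

beam 1: φ=-90°, α=255°
  d=(-0.2588,-0.9659)  start (4,2)  tX=0.5796 tY=0.6005  stride 1/|dx|=3.8637 1/|dy|=1.0353
    cross x-line → (3,2), t=0.5796
    cross y-line → (3,1), t=0.6005
    cross y-line → (3,0), t=1.6357 (wall)
  → r_1 = 1.6357
beam 2: φ=-45°, α=300°
  d=(0.5000,-0.8660)  start (4,2)  tX=1.7000 tY=0.6697  stride 1/|dx|=2.0000 1/|dy|=1.1547
    cross y-line → (4,1), t=0.6697
    cross x-line → (5,1), t=1.7000
    cross y-line → (5,0), t=1.8244 (wall)
  → r_2 = 1.8244
beam 3: φ=45°, α=30°
  d=(0.8660,0.5000)  start (4,2)  tX=0.9815 tY=0.8400  stride 1/|dx|=1.1547 1/|dy|=2.0000
    cross y-line → (4,3), t=0.8400
    cross x-line → (5,3), t=0.9815
    cross x-line → (6,3), t=2.1362
    cross y-line → (6,4), t=2.8400
    cross x-line → (7,4), t=3.2909 (wall)
  → r_3 = 3.2909
beam 4: φ=90°, α=75°
  d=(0.2588,0.9659)  start (4,2)  tX=3.2841 tY=0.4348  stride 1/|dx|=3.8637 1/|dy|=1.0353
    cross y-line → (4,3), t=0.4348
    cross y-line → (4,4), t=1.4701
    cross y-line → (4,5), t=2.5054 (wall)
  → r_4 = 2.5054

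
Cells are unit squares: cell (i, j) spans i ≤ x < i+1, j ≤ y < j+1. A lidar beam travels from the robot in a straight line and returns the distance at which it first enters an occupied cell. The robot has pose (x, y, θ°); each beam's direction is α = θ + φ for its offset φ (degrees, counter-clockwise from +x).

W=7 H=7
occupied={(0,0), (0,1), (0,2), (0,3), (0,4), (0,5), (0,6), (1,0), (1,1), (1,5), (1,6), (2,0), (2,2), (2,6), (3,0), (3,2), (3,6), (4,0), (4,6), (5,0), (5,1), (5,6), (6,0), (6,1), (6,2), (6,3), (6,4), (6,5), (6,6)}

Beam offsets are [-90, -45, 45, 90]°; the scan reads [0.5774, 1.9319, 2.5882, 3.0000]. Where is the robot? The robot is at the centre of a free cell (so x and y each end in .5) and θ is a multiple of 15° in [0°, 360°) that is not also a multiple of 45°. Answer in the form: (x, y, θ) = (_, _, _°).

Candidates: 20 free-cell centres × 16 headings = 320 poses. Raycast each; keep the one whose scan matches to 4 dp.
  (4.5, 1.5, 60°): beam 2 = 0.5176 ≠ 1.9319 ✗
  (3.5, 4.5, 15°): beam 1 = 1.5529 ≠ 0.5774 ✗
  (5.5, 5.5, 240°): beam 1 = 1.0000 ≠ 0.5774 ✗
  (1.5, 3.5, 165°): beam 1 = 1.5529 ≠ 0.5774 ✗
  …
  (4.5, 5.5, 210°): r_1=0.5774, r_2=1.9319, r_3=2.5882, r_4=3.0000 — all match ✓
No second candidate reproduces the full scan.

(x, y, θ) = (4.5, 5.5, 210°)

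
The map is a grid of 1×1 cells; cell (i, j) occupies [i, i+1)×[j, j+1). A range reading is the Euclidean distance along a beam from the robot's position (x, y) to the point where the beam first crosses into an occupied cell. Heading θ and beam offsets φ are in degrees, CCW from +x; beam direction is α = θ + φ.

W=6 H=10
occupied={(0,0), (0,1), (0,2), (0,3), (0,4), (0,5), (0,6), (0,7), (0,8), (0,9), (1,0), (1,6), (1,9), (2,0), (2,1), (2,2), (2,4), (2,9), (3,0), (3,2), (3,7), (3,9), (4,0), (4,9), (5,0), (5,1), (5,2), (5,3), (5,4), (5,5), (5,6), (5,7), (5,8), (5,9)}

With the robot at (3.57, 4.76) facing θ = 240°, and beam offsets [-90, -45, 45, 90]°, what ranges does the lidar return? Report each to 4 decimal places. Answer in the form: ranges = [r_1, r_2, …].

ranges = [2.4800, 0.5901, 3.8926, 1.6512]

beam 1: φ=-90°, α=150°
  cosα=-0.8660 sinα=0.5000 | (3,4) | tMaxX 0.6582 tMaxY 0.4800 | tΔX 1.1547 tΔY 2.0000
    t=0.4800 [y] (3,5)
    t=0.6582 [x] (2,5)
    t=1.8129 [x] (1,5)
    t=2.4800 [y] (1,6) — stop
  → r_1 = 2.4800
beam 2: φ=-45°, α=195°
  cosα=-0.9659 sinα=-0.2588 | (3,4) | tMaxX 0.5901 tMaxY 2.9364 | tΔX 1.0353 tΔY 3.8637
    t=0.5901 [x] (2,4) — stop
  → r_2 = 0.5901
beam 3: φ=45°, α=285°
  cosα=0.2588 sinα=-0.9659 | (3,4) | tMaxX 1.6614 tMaxY 0.7868 | tΔX 3.8637 tΔY 1.0353
    t=0.7868 [y] (3,3)
    t=1.6614 [x] (4,3)
    t=1.8221 [y] (4,2)
    t=2.8574 [y] (4,1)
    t=3.8926 [y] (4,0) — stop
  → r_3 = 3.8926
beam 4: φ=90°, α=330°
  cosα=0.8660 sinα=-0.5000 | (3,4) | tMaxX 0.4965 tMaxY 1.5200 | tΔX 1.1547 tΔY 2.0000
    t=0.4965 [x] (4,4)
    t=1.5200 [y] (4,3)
    t=1.6512 [x] (5,3) — stop
  → r_4 = 1.6512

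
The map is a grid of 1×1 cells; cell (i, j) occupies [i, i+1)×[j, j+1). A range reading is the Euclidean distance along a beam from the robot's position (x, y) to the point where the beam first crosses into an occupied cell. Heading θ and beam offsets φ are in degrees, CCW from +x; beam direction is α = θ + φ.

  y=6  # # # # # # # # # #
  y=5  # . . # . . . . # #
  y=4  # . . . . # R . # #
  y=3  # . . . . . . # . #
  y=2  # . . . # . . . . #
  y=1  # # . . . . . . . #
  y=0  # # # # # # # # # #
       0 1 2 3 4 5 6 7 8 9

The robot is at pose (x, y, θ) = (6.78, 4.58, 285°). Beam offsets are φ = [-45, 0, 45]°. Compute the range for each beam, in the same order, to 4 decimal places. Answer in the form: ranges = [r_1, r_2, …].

beam 1: φ=-45°, α=240°
  direction (-0.5000, -0.8660); cell (6,4); t to first gridline: x 1.5600, y 0.6697 (then +2.0000 / +1.1547)
    (6,3) via y @ 0.6697
    (5,3) via x @ 1.5600
    (5,2) via y @ 1.8244
    (5,1) via y @ 2.9791
    (4,1) via x @ 3.5600
    (4,0) via y @ 4.1338  # hit
  → r_1 = 4.1338
beam 2: φ=0°, α=285°
  direction (0.2588, -0.9659); cell (6,4); t to first gridline: x 0.8500, y 0.6005 (then +3.8637 / +1.0353)
    (6,3) via y @ 0.6005
    (7,3) via x @ 0.8500  # hit
  → r_2 = 0.8500
beam 3: φ=45°, α=330°
  direction (0.8660, -0.5000); cell (6,4); t to first gridline: x 0.2540, y 1.1600 (then +1.1547 / +2.0000)
    (7,4) via x @ 0.2540
    (7,3) via y @ 1.1600  # hit
  → r_3 = 1.1600

ranges = [4.1338, 0.8500, 1.1600]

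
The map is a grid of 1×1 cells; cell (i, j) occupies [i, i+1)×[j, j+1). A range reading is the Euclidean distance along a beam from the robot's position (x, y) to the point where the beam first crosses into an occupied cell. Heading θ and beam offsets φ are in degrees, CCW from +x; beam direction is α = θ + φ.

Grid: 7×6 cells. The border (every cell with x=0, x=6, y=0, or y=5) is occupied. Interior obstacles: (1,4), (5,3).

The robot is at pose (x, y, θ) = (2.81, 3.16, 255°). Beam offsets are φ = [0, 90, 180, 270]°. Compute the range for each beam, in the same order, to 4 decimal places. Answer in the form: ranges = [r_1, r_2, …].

beam 1: φ=0°, α=255°
  cosα=-0.2588 sinα=-0.9659 | (2,3) | tMaxX 3.1296 tMaxY 0.1656 | tΔX 3.8637 tΔY 1.0353
    t=0.1656 [y] (2,2)
    t=1.2009 [y] (2,1)
    t=2.2362 [y] (2,0) — stop
  → r_1 = 2.2362
beam 2: φ=90°, α=345°
  cosα=0.9659 sinα=-0.2588 | (2,3) | tMaxX 0.1967 tMaxY 0.6182 | tΔX 1.0353 tΔY 3.8637
    t=0.1967 [x] (3,3)
    t=0.6182 [y] (3,2)
    t=1.2320 [x] (4,2)
    t=2.2673 [x] (5,2)
    t=3.3025 [x] (6,2) — stop
  → r_2 = 3.3025
beam 3: φ=180°, α=75°
  cosα=0.2588 sinα=0.9659 | (2,3) | tMaxX 0.7341 tMaxY 0.8696 | tΔX 3.8637 tΔY 1.0353
    t=0.7341 [x] (3,3)
    t=0.8696 [y] (3,4)
    t=1.9049 [y] (3,5) — stop
  → r_3 = 1.9049
beam 4: φ=270°, α=165°
  cosα=-0.9659 sinα=0.2588 | (2,3) | tMaxX 0.8386 tMaxY 3.2455 | tΔX 1.0353 tΔY 3.8637
    t=0.8386 [x] (1,3)
    t=1.8738 [x] (0,3) — stop
  → r_4 = 1.8738

ranges = [2.2362, 3.3025, 1.9049, 1.8738]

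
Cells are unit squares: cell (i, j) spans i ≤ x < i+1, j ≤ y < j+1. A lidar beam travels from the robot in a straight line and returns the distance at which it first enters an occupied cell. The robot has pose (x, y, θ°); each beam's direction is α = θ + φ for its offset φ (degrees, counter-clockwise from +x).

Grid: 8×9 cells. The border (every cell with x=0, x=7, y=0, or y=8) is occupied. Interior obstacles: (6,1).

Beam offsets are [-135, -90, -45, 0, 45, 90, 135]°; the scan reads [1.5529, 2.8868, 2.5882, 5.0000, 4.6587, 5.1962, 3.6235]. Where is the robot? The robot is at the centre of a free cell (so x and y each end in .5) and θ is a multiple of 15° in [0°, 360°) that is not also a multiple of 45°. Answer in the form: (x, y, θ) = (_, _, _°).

(x, y, θ) = (5.5, 5.5, 150°)

Candidates: 41 free-cell centres × 16 headings = 656 poses. Raycast each; keep the one whose scan matches to 4 dp.
  (3.5, 2.5, 105°): beam 1 = 2.8868 ≠ 1.5529 ✗
  (5.5, 7.5, 165°): beam 1 = 1.0000 ≠ 1.5529 ✗
  (4.5, 7.5, 105°): beam 1 = 2.8868 ≠ 1.5529 ✗
  (1.5, 2.5, 300°): beam 1 = 0.5176 ≠ 1.5529 ✗
  (4.5, 3.5, 105°): beam 1 = 2.8868 ≠ 1.5529 ✗
  …
  (5.5, 5.5, 150°): r_1=1.5529, r_2=2.8868, r_3=2.5882, r_4=5.0000, r_5=4.6587, r_6=5.1962, r_7=3.6235 — all match ✓
No second candidate reproduces the full scan.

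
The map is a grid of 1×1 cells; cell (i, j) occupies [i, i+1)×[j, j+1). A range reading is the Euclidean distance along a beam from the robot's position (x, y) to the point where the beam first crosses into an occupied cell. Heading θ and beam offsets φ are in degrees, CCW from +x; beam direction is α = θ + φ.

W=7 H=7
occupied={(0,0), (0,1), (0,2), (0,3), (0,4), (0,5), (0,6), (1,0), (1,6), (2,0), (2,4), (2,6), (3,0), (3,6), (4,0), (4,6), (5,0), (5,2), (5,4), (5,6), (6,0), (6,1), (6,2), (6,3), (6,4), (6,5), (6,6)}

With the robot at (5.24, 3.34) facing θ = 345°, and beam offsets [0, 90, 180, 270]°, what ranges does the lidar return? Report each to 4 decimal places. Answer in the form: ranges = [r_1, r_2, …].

beam 1: φ=0°, α=345°
  dir = (cos 345°, sin 345°) = (0.9659, -0.2588); from cell (5,3)
  next x-line at t=0.7868, next y-line at t=1.3137; Δt_x=1.0353, Δt_y=3.8637
    x: enter (6,3) at t=0.7868 ← occupied
  → r_1 = 0.7868
beam 2: φ=90°, α=75°
  dir = (cos 75°, sin 75°) = (0.2588, 0.9659); from cell (5,3)
  next x-line at t=2.9364, next y-line at t=0.6833; Δt_x=3.8637, Δt_y=1.0353
    y: enter (5,4) at t=0.6833 ← occupied
  → r_2 = 0.6833
beam 3: φ=180°, α=165°
  dir = (cos 165°, sin 165°) = (-0.9659, 0.2588); from cell (5,3)
  next x-line at t=0.2485, next y-line at t=2.5500; Δt_x=1.0353, Δt_y=3.8637
    x: enter (4,3) at t=0.2485
    x: enter (3,3) at t=1.2837
    x: enter (2,3) at t=2.3190
    y: enter (2,4) at t=2.5500 ← occupied
  → r_3 = 2.5500
beam 4: φ=270°, α=255°
  dir = (cos 255°, sin 255°) = (-0.2588, -0.9659); from cell (5,3)
  next x-line at t=0.9273, next y-line at t=0.3520; Δt_x=3.8637, Δt_y=1.0353
    y: enter (5,2) at t=0.3520 ← occupied
  → r_4 = 0.3520

ranges = [0.7868, 0.6833, 2.5500, 0.3520]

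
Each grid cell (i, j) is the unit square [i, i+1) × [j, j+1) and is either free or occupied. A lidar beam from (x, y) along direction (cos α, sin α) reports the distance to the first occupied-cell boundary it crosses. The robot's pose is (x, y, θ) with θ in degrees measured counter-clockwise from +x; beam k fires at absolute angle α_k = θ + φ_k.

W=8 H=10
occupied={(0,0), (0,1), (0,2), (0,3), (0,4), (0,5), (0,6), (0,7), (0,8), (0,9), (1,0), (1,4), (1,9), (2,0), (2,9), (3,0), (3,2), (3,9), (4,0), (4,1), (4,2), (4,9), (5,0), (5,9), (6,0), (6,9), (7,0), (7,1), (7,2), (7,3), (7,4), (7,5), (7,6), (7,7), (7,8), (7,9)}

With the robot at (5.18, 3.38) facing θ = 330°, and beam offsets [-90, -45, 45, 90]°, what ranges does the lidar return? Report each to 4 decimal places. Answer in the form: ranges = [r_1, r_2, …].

beam 1: φ=-90°, α=240°
  dir = (cos 240°, sin 240°) = (-0.5000, -0.8660); from cell (5,3)
  next x-line at t=0.3600, next y-line at t=0.4388; Δt_x=2.0000, Δt_y=1.1547
    x: enter (4,3) at t=0.3600
    y: enter (4,2) at t=0.4388 ← occupied
  → r_1 = 0.4388
beam 2: φ=-45°, α=285°
  dir = (cos 285°, sin 285°) = (0.2588, -0.9659); from cell (5,3)
  next x-line at t=3.1682, next y-line at t=0.3934; Δt_x=3.8637, Δt_y=1.0353
    y: enter (5,2) at t=0.3934
    y: enter (5,1) at t=1.4287
    y: enter (5,0) at t=2.4640 ← occupied
  → r_2 = 2.4640
beam 3: φ=45°, α=15°
  dir = (cos 15°, sin 15°) = (0.9659, 0.2588); from cell (5,3)
  next x-line at t=0.8489, next y-line at t=2.3955; Δt_x=1.0353, Δt_y=3.8637
    x: enter (6,3) at t=0.8489
    x: enter (7,3) at t=1.8842 ← occupied
  → r_3 = 1.8842
beam 4: φ=90°, α=60°
  dir = (cos 60°, sin 60°) = (0.5000, 0.8660); from cell (5,3)
  next x-line at t=1.6400, next y-line at t=0.7159; Δt_x=2.0000, Δt_y=1.1547
    y: enter (5,4) at t=0.7159
    x: enter (6,4) at t=1.6400
    y: enter (6,5) at t=1.8706
    y: enter (6,6) at t=3.0253
    x: enter (7,6) at t=3.6400 ← occupied
  → r_4 = 3.6400

ranges = [0.4388, 2.4640, 1.8842, 3.6400]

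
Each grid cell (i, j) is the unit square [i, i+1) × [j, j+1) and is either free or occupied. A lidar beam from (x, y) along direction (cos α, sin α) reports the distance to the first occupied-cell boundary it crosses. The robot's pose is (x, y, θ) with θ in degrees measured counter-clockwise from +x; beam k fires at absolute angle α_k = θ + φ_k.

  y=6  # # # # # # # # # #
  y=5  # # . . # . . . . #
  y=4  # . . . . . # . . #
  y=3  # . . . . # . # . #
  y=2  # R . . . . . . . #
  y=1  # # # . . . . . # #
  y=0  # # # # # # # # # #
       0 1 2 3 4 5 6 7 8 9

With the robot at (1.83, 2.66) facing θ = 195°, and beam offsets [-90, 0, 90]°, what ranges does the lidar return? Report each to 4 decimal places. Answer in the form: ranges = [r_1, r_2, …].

beam 1: φ=-90°, α=105°
  direction (-0.2588, 0.9659); cell (1,2); t to first gridline: x 3.2069, y 0.3520 (then +3.8637 / +1.0353)
    (1,3) via y @ 0.3520
    (1,4) via y @ 1.3873
    (1,5) via y @ 2.4225  # hit
  → r_1 = 2.4225
beam 2: φ=0°, α=195°
  direction (-0.9659, -0.2588); cell (1,2); t to first gridline: x 0.8593, y 2.5500 (then +1.0353 / +3.8637)
    (0,2) via x @ 0.8593  # hit
  → r_2 = 0.8593
beam 3: φ=90°, α=285°
  direction (0.2588, -0.9659); cell (1,2); t to first gridline: x 0.6568, y 0.6833 (then +3.8637 / +1.0353)
    (2,2) via x @ 0.6568
    (2,1) via y @ 0.6833  # hit
  → r_3 = 0.6833

ranges = [2.4225, 0.8593, 0.6833]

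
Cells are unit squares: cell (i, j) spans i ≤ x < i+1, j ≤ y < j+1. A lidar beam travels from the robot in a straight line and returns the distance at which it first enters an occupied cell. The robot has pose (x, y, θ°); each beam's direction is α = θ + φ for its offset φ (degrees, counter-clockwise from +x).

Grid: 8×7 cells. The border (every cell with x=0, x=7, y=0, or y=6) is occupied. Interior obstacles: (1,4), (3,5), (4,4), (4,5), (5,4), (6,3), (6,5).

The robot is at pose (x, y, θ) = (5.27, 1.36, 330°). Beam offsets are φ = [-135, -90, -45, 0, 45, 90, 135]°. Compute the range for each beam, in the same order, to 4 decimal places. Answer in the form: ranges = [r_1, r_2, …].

ranges = [1.3909, 0.4157, 0.3727, 0.7200, 1.7910, 1.8937, 2.7331]

beam 1: φ=-135°, α=195°
  d=(-0.9659,-0.2588)  start (5,1)  tX=0.2795 tY=1.3909  stride 1/|dx|=1.0353 1/|dy|=3.8637
    cross x-line → (4,1), t=0.2795
    cross x-line → (3,1), t=1.3148
    cross y-line → (3,0), t=1.3909 (wall)
  → r_1 = 1.3909
beam 2: φ=-90°, α=240°
  d=(-0.5000,-0.8660)  start (5,1)  tX=0.5400 tY=0.4157  stride 1/|dx|=2.0000 1/|dy|=1.1547
    cross y-line → (5,0), t=0.4157 (wall)
  → r_2 = 0.4157
beam 3: φ=-45°, α=285°
  d=(0.2588,-0.9659)  start (5,1)  tX=2.8205 tY=0.3727  stride 1/|dx|=3.8637 1/|dy|=1.0353
    cross y-line → (5,0), t=0.3727 (wall)
  → r_3 = 0.3727
beam 4: φ=0°, α=330°
  d=(0.8660,-0.5000)  start (5,1)  tX=0.8429 tY=0.7200  stride 1/|dx|=1.1547 1/|dy|=2.0000
    cross y-line → (5,0), t=0.7200 (wall)
  → r_4 = 0.7200
beam 5: φ=45°, α=15°
  d=(0.9659,0.2588)  start (5,1)  tX=0.7558 tY=2.4728  stride 1/|dx|=1.0353 1/|dy|=3.8637
    cross x-line → (6,1), t=0.7558
    cross x-line → (7,1), t=1.7910 (wall)
  → r_5 = 1.7910
beam 6: φ=90°, α=60°
  d=(0.5000,0.8660)  start (5,1)  tX=1.4600 tY=0.7390  stride 1/|dx|=2.0000 1/|dy|=1.1547
    cross y-line → (5,2), t=0.7390
    cross x-line → (6,2), t=1.4600
    cross y-line → (6,3), t=1.8937 (wall)
  → r_6 = 1.8937
beam 7: φ=135°, α=105°
  d=(-0.2588,0.9659)  start (5,1)  tX=1.0432 tY=0.6626  stride 1/|dx|=3.8637 1/|dy|=1.0353
    cross y-line → (5,2), t=0.6626
    cross x-line → (4,2), t=1.0432
    cross y-line → (4,3), t=1.6979
    cross y-line → (4,4), t=2.7331 (wall)
  → r_7 = 2.7331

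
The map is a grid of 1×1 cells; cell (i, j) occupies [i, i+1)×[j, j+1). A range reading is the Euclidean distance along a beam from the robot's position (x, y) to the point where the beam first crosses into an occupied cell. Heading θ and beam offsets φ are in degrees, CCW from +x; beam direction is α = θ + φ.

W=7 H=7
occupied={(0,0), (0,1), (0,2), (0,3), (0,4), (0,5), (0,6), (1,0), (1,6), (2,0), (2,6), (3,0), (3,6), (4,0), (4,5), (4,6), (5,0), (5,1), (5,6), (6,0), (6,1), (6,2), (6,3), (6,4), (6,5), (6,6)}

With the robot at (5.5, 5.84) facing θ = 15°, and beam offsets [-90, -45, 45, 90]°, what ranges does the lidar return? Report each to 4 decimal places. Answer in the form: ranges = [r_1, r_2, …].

beam 1: φ=-90°, α=285°
  dir = (cos 285°, sin 285°) = (0.2588, -0.9659); from cell (5,5)
  next x-line at t=1.9319, next y-line at t=0.8696; Δt_x=3.8637, Δt_y=1.0353
    y: enter (5,4) at t=0.8696
    y: enter (5,3) at t=1.9049
    x: enter (6,3) at t=1.9319 ← occupied
  → r_1 = 1.9319
beam 2: φ=-45°, α=330°
  dir = (cos 330°, sin 330°) = (0.8660, -0.5000); from cell (5,5)
  next x-line at t=0.5774, next y-line at t=1.6800; Δt_x=1.1547, Δt_y=2.0000
    x: enter (6,5) at t=0.5774 ← occupied
  → r_2 = 0.5774
beam 3: φ=45°, α=60°
  dir = (cos 60°, sin 60°) = (0.5000, 0.8660); from cell (5,5)
  next x-line at t=1.0000, next y-line at t=0.1848; Δt_x=2.0000, Δt_y=1.1547
    y: enter (5,6) at t=0.1848 ← occupied
  → r_3 = 0.1848
beam 4: φ=90°, α=105°
  dir = (cos 105°, sin 105°) = (-0.2588, 0.9659); from cell (5,5)
  next x-line at t=1.9319, next y-line at t=0.1656; Δt_x=3.8637, Δt_y=1.0353
    y: enter (5,6) at t=0.1656 ← occupied
  → r_4 = 0.1656

ranges = [1.9319, 0.5774, 0.1848, 0.1656]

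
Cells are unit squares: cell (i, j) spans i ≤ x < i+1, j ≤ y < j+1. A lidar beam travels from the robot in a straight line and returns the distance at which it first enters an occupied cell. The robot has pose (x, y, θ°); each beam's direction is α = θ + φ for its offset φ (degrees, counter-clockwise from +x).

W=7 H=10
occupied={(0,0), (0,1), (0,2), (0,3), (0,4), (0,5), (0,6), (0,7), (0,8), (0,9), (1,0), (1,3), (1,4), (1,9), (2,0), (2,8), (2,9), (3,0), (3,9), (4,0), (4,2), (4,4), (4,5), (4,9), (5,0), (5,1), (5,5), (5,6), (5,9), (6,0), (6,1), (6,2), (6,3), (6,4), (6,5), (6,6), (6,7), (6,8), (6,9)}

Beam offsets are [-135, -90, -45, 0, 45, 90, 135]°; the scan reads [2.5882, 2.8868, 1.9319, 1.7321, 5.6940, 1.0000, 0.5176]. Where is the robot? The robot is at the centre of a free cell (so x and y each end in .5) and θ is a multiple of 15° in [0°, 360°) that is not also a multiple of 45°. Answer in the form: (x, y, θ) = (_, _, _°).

The pose lattice has 31·16 = 496 candidates. Test each by forward raycasting.
  (2.5, 5.5, 300°): beam 1 = 1.5529 ≠ 2.5882 ✗
  (3.5, 3.5, 75°): beam 1 = 1.0000 ≠ 2.5882 ✗
  (3.5, 3.5, 105°): beam 1 = 1.0000 ≠ 2.5882 ✗
  (4.5, 7.5, 15°): beam 1 = 5.0000 ≠ 2.5882 ✗
  (5.5, 3.5, 105°): beam 1 = 0.5774 ≠ 2.5882 ✗
  …
  (2.5, 3.5, 30°): r_1=2.5882, r_2=2.8868, r_3=1.9319, r_4=1.7321, r_5=5.6940, r_6=1.0000, r_7=0.5176 — all match ✓
Only this pose fits every beam.

(x, y, θ) = (2.5, 3.5, 30°)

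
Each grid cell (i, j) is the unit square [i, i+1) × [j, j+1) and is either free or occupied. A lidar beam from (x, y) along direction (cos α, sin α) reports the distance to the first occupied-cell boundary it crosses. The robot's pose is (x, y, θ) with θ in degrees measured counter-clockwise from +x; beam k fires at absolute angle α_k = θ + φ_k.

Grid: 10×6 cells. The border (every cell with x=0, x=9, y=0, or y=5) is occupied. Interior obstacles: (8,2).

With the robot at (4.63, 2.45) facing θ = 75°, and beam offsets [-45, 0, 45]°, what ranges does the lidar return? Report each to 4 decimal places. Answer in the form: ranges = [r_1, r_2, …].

ranges = [5.0460, 2.6400, 2.9445]

beam 1: φ=-45°, α=30°
  dir = (cos 30°, sin 30°) = (0.8660, 0.5000); from cell (4,2)
  next x-line at t=0.4272, next y-line at t=1.1000; Δt_x=1.1547, Δt_y=2.0000
    x: enter (5,2) at t=0.4272
    y: enter (5,3) at t=1.1000
    x: enter (6,3) at t=1.5819
    x: enter (7,3) at t=2.7366
    y: enter (7,4) at t=3.1000
    x: enter (8,4) at t=3.8913
    x: enter (9,4) at t=5.0460 ← occupied
  → r_1 = 5.0460
beam 2: φ=0°, α=75°
  dir = (cos 75°, sin 75°) = (0.2588, 0.9659); from cell (4,2)
  next x-line at t=1.4296, next y-line at t=0.5694; Δt_x=3.8637, Δt_y=1.0353
    y: enter (4,3) at t=0.5694
    x: enter (5,3) at t=1.4296
    y: enter (5,4) at t=1.6047
    y: enter (5,5) at t=2.6400 ← occupied
  → r_2 = 2.6400
beam 3: φ=45°, α=120°
  dir = (cos 120°, sin 120°) = (-0.5000, 0.8660); from cell (4,2)
  next x-line at t=1.2600, next y-line at t=0.6351; Δt_x=2.0000, Δt_y=1.1547
    y: enter (4,3) at t=0.6351
    x: enter (3,3) at t=1.2600
    y: enter (3,4) at t=1.7898
    y: enter (3,5) at t=2.9445 ← occupied
  → r_3 = 2.9445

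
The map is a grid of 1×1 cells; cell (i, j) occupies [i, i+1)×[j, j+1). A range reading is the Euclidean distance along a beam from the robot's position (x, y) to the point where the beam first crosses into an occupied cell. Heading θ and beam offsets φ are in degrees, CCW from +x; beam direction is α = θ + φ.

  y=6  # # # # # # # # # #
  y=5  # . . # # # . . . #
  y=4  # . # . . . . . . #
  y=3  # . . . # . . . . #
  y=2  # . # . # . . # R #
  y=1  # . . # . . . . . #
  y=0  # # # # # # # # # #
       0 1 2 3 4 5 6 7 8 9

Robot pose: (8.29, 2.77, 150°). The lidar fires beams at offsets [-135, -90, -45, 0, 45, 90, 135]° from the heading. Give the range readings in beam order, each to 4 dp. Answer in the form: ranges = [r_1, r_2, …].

beam 1: φ=-135°, α=15°
  dir = (cos 15°, sin 15°) = (0.9659, 0.2588); from cell (8,2)
  next x-line at t=0.7350, next y-line at t=0.8887; Δt_x=1.0353, Δt_y=3.8637
    x: enter (9,2) at t=0.7350 ← occupied
  → r_1 = 0.7350
beam 2: φ=-90°, α=60°
  dir = (cos 60°, sin 60°) = (0.5000, 0.8660); from cell (8,2)
  next x-line at t=1.4200, next y-line at t=0.2656; Δt_x=2.0000, Δt_y=1.1547
    y: enter (8,3) at t=0.2656
    x: enter (9,3) at t=1.4200 ← occupied
  → r_2 = 1.4200
beam 3: φ=-45°, α=105°
  dir = (cos 105°, sin 105°) = (-0.2588, 0.9659); from cell (8,2)
  next x-line at t=1.1205, next y-line at t=0.2381; Δt_x=3.8637, Δt_y=1.0353
    y: enter (8,3) at t=0.2381
    x: enter (7,3) at t=1.1205
    y: enter (7,4) at t=1.2734
    y: enter (7,5) at t=2.3087
    y: enter (7,6) at t=3.3439 ← occupied
  → r_3 = 3.3439
beam 4: φ=0°, α=150°
  dir = (cos 150°, sin 150°) = (-0.8660, 0.5000); from cell (8,2)
  next x-line at t=0.3349, next y-line at t=0.4600; Δt_x=1.1547, Δt_y=2.0000
    x: enter (7,2) at t=0.3349 ← occupied
  → r_4 = 0.3349
beam 5: φ=45°, α=195°
  dir = (cos 195°, sin 195°) = (-0.9659, -0.2588); from cell (8,2)
  next x-line at t=0.3002, next y-line at t=2.9751; Δt_x=1.0353, Δt_y=3.8637
    x: enter (7,2) at t=0.3002 ← occupied
  → r_5 = 0.3002
beam 6: φ=90°, α=240°
  dir = (cos 240°, sin 240°) = (-0.5000, -0.8660); from cell (8,2)
  next x-line at t=0.5800, next y-line at t=0.8891; Δt_x=2.0000, Δt_y=1.1547
    x: enter (7,2) at t=0.5800 ← occupied
  → r_6 = 0.5800
beam 7: φ=135°, α=285°
  dir = (cos 285°, sin 285°) = (0.2588, -0.9659); from cell (8,2)
  next x-line at t=2.7432, next y-line at t=0.7972; Δt_x=3.8637, Δt_y=1.0353
    y: enter (8,1) at t=0.7972
    y: enter (8,0) at t=1.8324 ← occupied
  → r_7 = 1.8324

ranges = [0.7350, 1.4200, 3.3439, 0.3349, 0.3002, 0.5800, 1.8324]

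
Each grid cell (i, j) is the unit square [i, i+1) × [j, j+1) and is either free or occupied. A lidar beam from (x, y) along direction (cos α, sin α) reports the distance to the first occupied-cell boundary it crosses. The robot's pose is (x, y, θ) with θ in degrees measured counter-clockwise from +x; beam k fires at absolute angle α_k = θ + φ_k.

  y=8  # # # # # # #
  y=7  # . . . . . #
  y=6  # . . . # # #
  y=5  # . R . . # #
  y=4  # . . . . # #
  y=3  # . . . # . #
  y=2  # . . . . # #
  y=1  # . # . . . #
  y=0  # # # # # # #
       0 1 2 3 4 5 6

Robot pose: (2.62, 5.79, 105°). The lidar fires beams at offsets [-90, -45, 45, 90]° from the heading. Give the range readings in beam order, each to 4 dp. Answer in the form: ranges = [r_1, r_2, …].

ranges = [1.4287, 2.5519, 1.8706, 1.6771]

beam 1: φ=-90°, α=15°
  dir = (cos 15°, sin 15°) = (0.9659, 0.2588); from cell (2,5)
  next x-line at t=0.3934, next y-line at t=0.8114; Δt_x=1.0353, Δt_y=3.8637
    x: enter (3,5) at t=0.3934
    y: enter (3,6) at t=0.8114
    x: enter (4,6) at t=1.4287 ← occupied
  → r_1 = 1.4287
beam 2: φ=-45°, α=60°
  dir = (cos 60°, sin 60°) = (0.5000, 0.8660); from cell (2,5)
  next x-line at t=0.7600, next y-line at t=0.2425; Δt_x=2.0000, Δt_y=1.1547
    y: enter (2,6) at t=0.2425
    x: enter (3,6) at t=0.7600
    y: enter (3,7) at t=1.3972
    y: enter (3,8) at t=2.5519 ← occupied
  → r_2 = 2.5519
beam 3: φ=45°, α=150°
  dir = (cos 150°, sin 150°) = (-0.8660, 0.5000); from cell (2,5)
  next x-line at t=0.7159, next y-line at t=0.4200; Δt_x=1.1547, Δt_y=2.0000
    y: enter (2,6) at t=0.4200
    x: enter (1,6) at t=0.7159
    x: enter (0,6) at t=1.8706 ← occupied
  → r_3 = 1.8706
beam 4: φ=90°, α=195°
  dir = (cos 195°, sin 195°) = (-0.9659, -0.2588); from cell (2,5)
  next x-line at t=0.6419, next y-line at t=3.0523; Δt_x=1.0353, Δt_y=3.8637
    x: enter (1,5) at t=0.6419
    x: enter (0,5) at t=1.6771 ← occupied
  → r_4 = 1.6771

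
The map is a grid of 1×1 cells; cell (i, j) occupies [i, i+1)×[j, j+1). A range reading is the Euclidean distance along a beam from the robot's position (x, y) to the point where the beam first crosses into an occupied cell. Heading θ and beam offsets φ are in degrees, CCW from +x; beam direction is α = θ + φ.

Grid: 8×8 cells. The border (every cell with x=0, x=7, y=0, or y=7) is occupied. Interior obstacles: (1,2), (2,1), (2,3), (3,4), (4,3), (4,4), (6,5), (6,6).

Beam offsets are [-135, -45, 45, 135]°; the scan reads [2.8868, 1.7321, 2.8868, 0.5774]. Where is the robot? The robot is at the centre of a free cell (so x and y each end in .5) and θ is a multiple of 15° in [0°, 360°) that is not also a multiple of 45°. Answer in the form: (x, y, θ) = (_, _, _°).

The pose lattice has 28·16 = 448 candidates. Test each by forward raycasting.
  (2.5, 5.5, 255°): beam 1 = 1.7321 ≠ 2.8868 ✗
  (5.5, 1.5, 15°): beam 1 = 0.5774 ≠ 2.8868 ✗
  (1.5, 5.5, 60°): beam 1 = 1.9319 ≠ 2.8868 ✗
  (4.5, 6.5, 345°): beam 1 = 4.0415 ≠ 2.8868 ✗
  (6.5, 2.5, 15°): beam 1 = 1.7321 ≠ 2.8868 ✗
  …
  (3.5, 5.5, 165°): r_1=2.8868, r_2=1.7321, r_3=2.8868, r_4=0.5774 — all match ✓
No second candidate reproduces the full scan.

(x, y, θ) = (3.5, 5.5, 165°)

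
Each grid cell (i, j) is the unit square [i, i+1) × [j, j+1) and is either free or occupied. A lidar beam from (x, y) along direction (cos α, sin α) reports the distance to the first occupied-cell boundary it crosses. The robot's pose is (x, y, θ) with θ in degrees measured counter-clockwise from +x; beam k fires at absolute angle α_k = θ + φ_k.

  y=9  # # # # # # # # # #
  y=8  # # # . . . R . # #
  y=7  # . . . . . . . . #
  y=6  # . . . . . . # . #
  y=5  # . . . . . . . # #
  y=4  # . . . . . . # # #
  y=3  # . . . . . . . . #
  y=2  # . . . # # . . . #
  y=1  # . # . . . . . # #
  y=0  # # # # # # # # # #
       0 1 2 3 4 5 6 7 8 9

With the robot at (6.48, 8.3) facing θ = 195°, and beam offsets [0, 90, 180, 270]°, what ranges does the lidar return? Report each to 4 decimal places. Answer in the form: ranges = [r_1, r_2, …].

ranges = [5.6733, 2.0091, 1.5736, 0.7247]

beam 1: φ=0°, α=195°
  dir = (cos 195°, sin 195°) = (-0.9659, -0.2588); from cell (6,8)
  next x-line at t=0.4969, next y-line at t=1.1591; Δt_x=1.0353, Δt_y=3.8637
    x: enter (5,8) at t=0.4969
    y: enter (5,7) at t=1.1591
    x: enter (4,7) at t=1.5322
    x: enter (3,7) at t=2.5675
    x: enter (2,7) at t=3.6028
    x: enter (1,7) at t=4.6380
    y: enter (1,6) at t=5.0228
    x: enter (0,6) at t=5.6733 ← occupied
  → r_1 = 5.6733
beam 2: φ=90°, α=285°
  dir = (cos 285°, sin 285°) = (0.2588, -0.9659); from cell (6,8)
  next x-line at t=2.0091, next y-line at t=0.3106; Δt_x=3.8637, Δt_y=1.0353
    y: enter (6,7) at t=0.3106
    y: enter (6,6) at t=1.3459
    x: enter (7,6) at t=2.0091 ← occupied
  → r_2 = 2.0091
beam 3: φ=180°, α=15°
  dir = (cos 15°, sin 15°) = (0.9659, 0.2588); from cell (6,8)
  next x-line at t=0.5383, next y-line at t=2.7046; Δt_x=1.0353, Δt_y=3.8637
    x: enter (7,8) at t=0.5383
    x: enter (8,8) at t=1.5736 ← occupied
  → r_3 = 1.5736
beam 4: φ=270°, α=105°
  dir = (cos 105°, sin 105°) = (-0.2588, 0.9659); from cell (6,8)
  next x-line at t=1.8546, next y-line at t=0.7247; Δt_x=3.8637, Δt_y=1.0353
    y: enter (6,9) at t=0.7247 ← occupied
  → r_4 = 0.7247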